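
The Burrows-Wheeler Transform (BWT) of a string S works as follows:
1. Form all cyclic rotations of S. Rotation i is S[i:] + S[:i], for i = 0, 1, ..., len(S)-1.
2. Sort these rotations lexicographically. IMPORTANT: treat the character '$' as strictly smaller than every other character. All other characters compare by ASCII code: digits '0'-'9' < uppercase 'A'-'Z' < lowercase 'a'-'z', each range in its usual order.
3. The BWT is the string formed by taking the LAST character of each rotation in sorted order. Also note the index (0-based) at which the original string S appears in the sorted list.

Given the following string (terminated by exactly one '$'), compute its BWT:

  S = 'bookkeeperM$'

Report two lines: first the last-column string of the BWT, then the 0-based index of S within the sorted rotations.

Answer: Mr$kepkoobee
2

Derivation:
All 12 rotations (rotation i = S[i:]+S[:i]):
  rot[0] = bookkeeperM$
  rot[1] = ookkeeperM$b
  rot[2] = okkeeperM$bo
  rot[3] = kkeeperM$boo
  rot[4] = keeperM$book
  rot[5] = eeperM$bookk
  rot[6] = eperM$bookke
  rot[7] = perM$bookkee
  rot[8] = erM$bookkeep
  rot[9] = rM$bookkeepe
  rot[10] = M$bookkeeper
  rot[11] = $bookkeeperM
Sorted (with $ < everything):
  sorted[0] = $bookkeeperM  (last char: 'M')
  sorted[1] = M$bookkeeper  (last char: 'r')
  sorted[2] = bookkeeperM$  (last char: '$')
  sorted[3] = eeperM$bookk  (last char: 'k')
  sorted[4] = eperM$bookke  (last char: 'e')
  sorted[5] = erM$bookkeep  (last char: 'p')
  sorted[6] = keeperM$book  (last char: 'k')
  sorted[7] = kkeeperM$boo  (last char: 'o')
  sorted[8] = okkeeperM$bo  (last char: 'o')
  sorted[9] = ookkeeperM$b  (last char: 'b')
  sorted[10] = perM$bookkee  (last char: 'e')
  sorted[11] = rM$bookkeepe  (last char: 'e')
Last column: Mr$kepkoobee
Original string S is at sorted index 2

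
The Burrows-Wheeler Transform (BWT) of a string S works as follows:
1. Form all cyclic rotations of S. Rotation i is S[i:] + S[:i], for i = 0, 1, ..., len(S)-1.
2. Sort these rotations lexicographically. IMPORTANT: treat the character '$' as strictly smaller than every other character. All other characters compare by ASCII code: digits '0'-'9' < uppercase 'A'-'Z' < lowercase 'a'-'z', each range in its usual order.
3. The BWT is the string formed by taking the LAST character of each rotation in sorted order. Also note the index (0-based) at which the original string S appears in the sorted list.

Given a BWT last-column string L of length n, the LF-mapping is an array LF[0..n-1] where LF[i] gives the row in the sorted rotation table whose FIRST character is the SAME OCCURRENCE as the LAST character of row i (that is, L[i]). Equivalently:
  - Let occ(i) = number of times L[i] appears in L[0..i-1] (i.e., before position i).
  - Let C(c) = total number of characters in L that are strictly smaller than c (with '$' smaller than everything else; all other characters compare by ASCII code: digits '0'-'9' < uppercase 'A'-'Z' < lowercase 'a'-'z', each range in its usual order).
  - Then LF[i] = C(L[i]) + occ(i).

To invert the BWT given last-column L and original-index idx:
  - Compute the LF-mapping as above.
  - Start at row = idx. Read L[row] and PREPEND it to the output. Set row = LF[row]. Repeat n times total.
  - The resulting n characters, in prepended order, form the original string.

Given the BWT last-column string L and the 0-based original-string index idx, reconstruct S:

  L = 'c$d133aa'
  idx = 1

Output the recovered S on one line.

Answer: 13ad3ac$

Derivation:
LF mapping: 6 0 7 1 2 3 4 5
Walk LF starting at row 1, prepending L[row]:
  step 1: row=1, L[1]='$', prepend. Next row=LF[1]=0
  step 2: row=0, L[0]='c', prepend. Next row=LF[0]=6
  step 3: row=6, L[6]='a', prepend. Next row=LF[6]=4
  step 4: row=4, L[4]='3', prepend. Next row=LF[4]=2
  step 5: row=2, L[2]='d', prepend. Next row=LF[2]=7
  step 6: row=7, L[7]='a', prepend. Next row=LF[7]=5
  step 7: row=5, L[5]='3', prepend. Next row=LF[5]=3
  step 8: row=3, L[3]='1', prepend. Next row=LF[3]=1
Reversed output: 13ad3ac$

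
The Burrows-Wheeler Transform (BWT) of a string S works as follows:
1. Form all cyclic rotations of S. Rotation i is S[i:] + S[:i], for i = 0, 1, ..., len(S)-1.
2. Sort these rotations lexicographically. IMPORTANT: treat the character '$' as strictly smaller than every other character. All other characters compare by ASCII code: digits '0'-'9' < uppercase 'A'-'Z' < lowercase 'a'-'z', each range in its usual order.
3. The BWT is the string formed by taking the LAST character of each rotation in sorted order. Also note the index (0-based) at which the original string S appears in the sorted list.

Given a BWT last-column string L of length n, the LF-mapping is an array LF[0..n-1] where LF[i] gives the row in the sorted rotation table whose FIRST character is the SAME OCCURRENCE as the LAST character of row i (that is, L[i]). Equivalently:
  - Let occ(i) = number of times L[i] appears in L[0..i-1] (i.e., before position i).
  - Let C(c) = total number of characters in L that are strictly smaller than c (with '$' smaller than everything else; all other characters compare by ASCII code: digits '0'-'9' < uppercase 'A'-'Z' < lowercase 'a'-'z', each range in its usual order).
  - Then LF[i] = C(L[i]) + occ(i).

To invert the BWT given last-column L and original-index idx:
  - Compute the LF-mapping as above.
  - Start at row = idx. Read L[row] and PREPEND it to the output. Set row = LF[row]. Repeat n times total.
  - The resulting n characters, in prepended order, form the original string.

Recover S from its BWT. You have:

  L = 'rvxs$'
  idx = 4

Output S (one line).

LF mapping: 1 3 4 2 0
Walk LF starting at row 4, prepending L[row]:
  step 1: row=4, L[4]='$', prepend. Next row=LF[4]=0
  step 2: row=0, L[0]='r', prepend. Next row=LF[0]=1
  step 3: row=1, L[1]='v', prepend. Next row=LF[1]=3
  step 4: row=3, L[3]='s', prepend. Next row=LF[3]=2
  step 5: row=2, L[2]='x', prepend. Next row=LF[2]=4
Reversed output: xsvr$

Answer: xsvr$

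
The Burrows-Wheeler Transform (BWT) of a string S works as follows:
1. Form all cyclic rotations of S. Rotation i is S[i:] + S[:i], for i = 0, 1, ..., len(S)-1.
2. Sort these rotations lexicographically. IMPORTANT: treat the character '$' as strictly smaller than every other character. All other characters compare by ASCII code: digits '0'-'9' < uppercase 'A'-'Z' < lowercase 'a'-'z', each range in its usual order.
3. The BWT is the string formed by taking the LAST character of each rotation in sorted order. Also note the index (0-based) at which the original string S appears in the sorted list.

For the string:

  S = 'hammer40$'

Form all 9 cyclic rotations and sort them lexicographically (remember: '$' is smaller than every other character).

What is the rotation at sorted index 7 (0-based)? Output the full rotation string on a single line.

All 9 rotations (rotation i = S[i:]+S[:i]):
  rot[0] = hammer40$
  rot[1] = ammer40$h
  rot[2] = mmer40$ha
  rot[3] = mer40$ham
  rot[4] = er40$hamm
  rot[5] = r40$hamme
  rot[6] = 40$hammer
  rot[7] = 0$hammer4
  rot[8] = $hammer40
Sorted (with $ < everything):
  sorted[0] = $hammer40
  sorted[1] = 0$hammer4
  sorted[2] = 40$hammer
  sorted[3] = ammer40$h
  sorted[4] = er40$hamm
  sorted[5] = hammer40$
  sorted[6] = mer40$ham
  sorted[7] = mmer40$ha
  sorted[8] = r40$hamme
sorted[7] = mmer40$ha

Answer: mmer40$ha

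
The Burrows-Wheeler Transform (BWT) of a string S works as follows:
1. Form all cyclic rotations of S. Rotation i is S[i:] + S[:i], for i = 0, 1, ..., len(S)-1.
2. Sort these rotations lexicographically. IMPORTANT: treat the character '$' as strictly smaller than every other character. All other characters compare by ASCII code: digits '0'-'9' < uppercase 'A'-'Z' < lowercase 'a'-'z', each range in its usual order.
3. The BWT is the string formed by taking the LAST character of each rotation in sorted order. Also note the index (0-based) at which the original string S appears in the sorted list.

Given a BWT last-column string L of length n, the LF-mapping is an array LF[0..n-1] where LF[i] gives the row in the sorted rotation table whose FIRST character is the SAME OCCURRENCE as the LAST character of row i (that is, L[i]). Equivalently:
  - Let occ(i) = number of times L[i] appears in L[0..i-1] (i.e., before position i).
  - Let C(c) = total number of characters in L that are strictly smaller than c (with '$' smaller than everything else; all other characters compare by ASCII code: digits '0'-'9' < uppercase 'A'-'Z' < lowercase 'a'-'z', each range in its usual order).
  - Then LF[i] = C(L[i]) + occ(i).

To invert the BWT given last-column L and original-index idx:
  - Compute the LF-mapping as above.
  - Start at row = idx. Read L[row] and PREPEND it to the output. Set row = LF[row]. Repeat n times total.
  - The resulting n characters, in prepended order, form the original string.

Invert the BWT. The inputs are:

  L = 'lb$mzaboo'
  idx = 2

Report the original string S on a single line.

LF mapping: 4 2 0 5 8 1 3 6 7
Walk LF starting at row 2, prepending L[row]:
  step 1: row=2, L[2]='$', prepend. Next row=LF[2]=0
  step 2: row=0, L[0]='l', prepend. Next row=LF[0]=4
  step 3: row=4, L[4]='z', prepend. Next row=LF[4]=8
  step 4: row=8, L[8]='o', prepend. Next row=LF[8]=7
  step 5: row=7, L[7]='o', prepend. Next row=LF[7]=6
  step 6: row=6, L[6]='b', prepend. Next row=LF[6]=3
  step 7: row=3, L[3]='m', prepend. Next row=LF[3]=5
  step 8: row=5, L[5]='a', prepend. Next row=LF[5]=1
  step 9: row=1, L[1]='b', prepend. Next row=LF[1]=2
Reversed output: bamboozl$

Answer: bamboozl$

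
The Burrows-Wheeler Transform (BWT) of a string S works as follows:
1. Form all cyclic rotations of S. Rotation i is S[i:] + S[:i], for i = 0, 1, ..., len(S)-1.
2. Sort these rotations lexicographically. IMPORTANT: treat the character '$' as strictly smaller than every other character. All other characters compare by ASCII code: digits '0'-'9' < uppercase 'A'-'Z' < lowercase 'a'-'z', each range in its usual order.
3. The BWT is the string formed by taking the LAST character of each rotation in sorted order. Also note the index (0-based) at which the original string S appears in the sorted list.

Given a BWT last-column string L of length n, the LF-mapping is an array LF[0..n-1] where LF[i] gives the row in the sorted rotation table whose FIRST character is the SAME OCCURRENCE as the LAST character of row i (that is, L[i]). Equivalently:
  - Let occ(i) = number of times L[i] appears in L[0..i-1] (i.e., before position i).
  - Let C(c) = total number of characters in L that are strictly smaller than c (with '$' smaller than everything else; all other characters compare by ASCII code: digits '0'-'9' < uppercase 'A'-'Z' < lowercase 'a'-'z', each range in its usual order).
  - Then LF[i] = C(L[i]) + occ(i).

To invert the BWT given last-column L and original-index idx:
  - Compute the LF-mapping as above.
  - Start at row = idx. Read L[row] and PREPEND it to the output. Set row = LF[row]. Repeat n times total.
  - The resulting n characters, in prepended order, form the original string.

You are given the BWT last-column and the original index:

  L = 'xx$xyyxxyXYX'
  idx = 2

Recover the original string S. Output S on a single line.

LF mapping: 4 5 0 6 9 10 7 8 11 1 3 2
Walk LF starting at row 2, prepending L[row]:
  step 1: row=2, L[2]='$', prepend. Next row=LF[2]=0
  step 2: row=0, L[0]='x', prepend. Next row=LF[0]=4
  step 3: row=4, L[4]='y', prepend. Next row=LF[4]=9
  step 4: row=9, L[9]='X', prepend. Next row=LF[9]=1
  step 5: row=1, L[1]='x', prepend. Next row=LF[1]=5
  step 6: row=5, L[5]='y', prepend. Next row=LF[5]=10
  step 7: row=10, L[10]='Y', prepend. Next row=LF[10]=3
  step 8: row=3, L[3]='x', prepend. Next row=LF[3]=6
  step 9: row=6, L[6]='x', prepend. Next row=LF[6]=7
  step 10: row=7, L[7]='x', prepend. Next row=LF[7]=8
  step 11: row=8, L[8]='y', prepend. Next row=LF[8]=11
  step 12: row=11, L[11]='X', prepend. Next row=LF[11]=2
Reversed output: XyxxxYyxXyx$

Answer: XyxxxYyxXyx$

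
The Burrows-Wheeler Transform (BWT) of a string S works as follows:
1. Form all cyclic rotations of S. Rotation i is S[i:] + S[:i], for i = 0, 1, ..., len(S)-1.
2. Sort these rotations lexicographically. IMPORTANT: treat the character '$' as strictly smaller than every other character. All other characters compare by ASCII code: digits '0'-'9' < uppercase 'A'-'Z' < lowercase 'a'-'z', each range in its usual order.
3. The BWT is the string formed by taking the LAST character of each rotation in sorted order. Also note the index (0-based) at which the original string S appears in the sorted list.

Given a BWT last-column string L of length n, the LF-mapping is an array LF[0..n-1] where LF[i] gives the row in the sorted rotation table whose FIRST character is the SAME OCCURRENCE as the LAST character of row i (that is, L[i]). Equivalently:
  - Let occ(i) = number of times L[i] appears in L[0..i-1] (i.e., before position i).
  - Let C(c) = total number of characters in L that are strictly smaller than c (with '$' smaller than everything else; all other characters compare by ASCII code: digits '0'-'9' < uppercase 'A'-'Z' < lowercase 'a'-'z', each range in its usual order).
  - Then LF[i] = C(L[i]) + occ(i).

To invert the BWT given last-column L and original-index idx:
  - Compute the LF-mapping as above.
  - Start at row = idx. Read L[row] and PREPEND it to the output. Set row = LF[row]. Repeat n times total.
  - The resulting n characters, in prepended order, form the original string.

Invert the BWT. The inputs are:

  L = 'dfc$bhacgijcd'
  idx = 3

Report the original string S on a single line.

Answer: cbcdjhcigfad$

Derivation:
LF mapping: 6 8 3 0 2 10 1 4 9 11 12 5 7
Walk LF starting at row 3, prepending L[row]:
  step 1: row=3, L[3]='$', prepend. Next row=LF[3]=0
  step 2: row=0, L[0]='d', prepend. Next row=LF[0]=6
  step 3: row=6, L[6]='a', prepend. Next row=LF[6]=1
  step 4: row=1, L[1]='f', prepend. Next row=LF[1]=8
  step 5: row=8, L[8]='g', prepend. Next row=LF[8]=9
  step 6: row=9, L[9]='i', prepend. Next row=LF[9]=11
  step 7: row=11, L[11]='c', prepend. Next row=LF[11]=5
  step 8: row=5, L[5]='h', prepend. Next row=LF[5]=10
  step 9: row=10, L[10]='j', prepend. Next row=LF[10]=12
  step 10: row=12, L[12]='d', prepend. Next row=LF[12]=7
  step 11: row=7, L[7]='c', prepend. Next row=LF[7]=4
  step 12: row=4, L[4]='b', prepend. Next row=LF[4]=2
  step 13: row=2, L[2]='c', prepend. Next row=LF[2]=3
Reversed output: cbcdjhcigfad$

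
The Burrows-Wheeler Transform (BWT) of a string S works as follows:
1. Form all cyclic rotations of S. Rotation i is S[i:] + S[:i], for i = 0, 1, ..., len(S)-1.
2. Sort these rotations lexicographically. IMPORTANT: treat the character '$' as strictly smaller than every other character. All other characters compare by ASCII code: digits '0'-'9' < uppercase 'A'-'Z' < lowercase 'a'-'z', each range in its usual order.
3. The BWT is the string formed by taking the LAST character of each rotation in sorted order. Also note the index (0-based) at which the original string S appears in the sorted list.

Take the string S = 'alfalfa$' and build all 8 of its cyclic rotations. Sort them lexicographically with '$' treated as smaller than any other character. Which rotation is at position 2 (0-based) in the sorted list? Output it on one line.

All 8 rotations (rotation i = S[i:]+S[:i]):
  rot[0] = alfalfa$
  rot[1] = lfalfa$a
  rot[2] = falfa$al
  rot[3] = alfa$alf
  rot[4] = lfa$alfa
  rot[5] = fa$alfal
  rot[6] = a$alfalf
  rot[7] = $alfalfa
Sorted (with $ < everything):
  sorted[0] = $alfalfa
  sorted[1] = a$alfalf
  sorted[2] = alfa$alf
  sorted[3] = alfalfa$
  sorted[4] = fa$alfal
  sorted[5] = falfa$al
  sorted[6] = lfa$alfa
  sorted[7] = lfalfa$a
sorted[2] = alfa$alf

Answer: alfa$alf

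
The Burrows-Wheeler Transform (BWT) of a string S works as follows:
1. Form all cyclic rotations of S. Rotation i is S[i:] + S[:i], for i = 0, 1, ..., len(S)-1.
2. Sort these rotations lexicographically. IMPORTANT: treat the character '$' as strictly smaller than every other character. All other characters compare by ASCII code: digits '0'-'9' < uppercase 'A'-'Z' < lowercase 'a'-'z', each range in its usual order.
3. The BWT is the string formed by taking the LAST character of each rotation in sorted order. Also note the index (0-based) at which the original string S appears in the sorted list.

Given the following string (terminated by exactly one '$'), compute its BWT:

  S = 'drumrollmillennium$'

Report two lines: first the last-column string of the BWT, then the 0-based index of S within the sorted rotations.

All 19 rotations (rotation i = S[i:]+S[:i]):
  rot[0] = drumrollmillennium$
  rot[1] = rumrollmillennium$d
  rot[2] = umrollmillennium$dr
  rot[3] = mrollmillennium$dru
  rot[4] = rollmillennium$drum
  rot[5] = ollmillennium$drumr
  rot[6] = llmillennium$drumro
  rot[7] = lmillennium$drumrol
  rot[8] = millennium$drumroll
  rot[9] = illennium$drumrollm
  rot[10] = llennium$drumrollmi
  rot[11] = lennium$drumrollmil
  rot[12] = ennium$drumrollmill
  rot[13] = nnium$drumrollmille
  rot[14] = nium$drumrollmillen
  rot[15] = ium$drumrollmillenn
  rot[16] = um$drumrollmillenni
  rot[17] = m$drumrollmillenniu
  rot[18] = $drumrollmillennium
Sorted (with $ < everything):
  sorted[0] = $drumrollmillennium  (last char: 'm')
  sorted[1] = drumrollmillennium$  (last char: '$')
  sorted[2] = ennium$drumrollmill  (last char: 'l')
  sorted[3] = illennium$drumrollm  (last char: 'm')
  sorted[4] = ium$drumrollmillenn  (last char: 'n')
  sorted[5] = lennium$drumrollmil  (last char: 'l')
  sorted[6] = llennium$drumrollmi  (last char: 'i')
  sorted[7] = llmillennium$drumro  (last char: 'o')
  sorted[8] = lmillennium$drumrol  (last char: 'l')
  sorted[9] = m$drumrollmillenniu  (last char: 'u')
  sorted[10] = millennium$drumroll  (last char: 'l')
  sorted[11] = mrollmillennium$dru  (last char: 'u')
  sorted[12] = nium$drumrollmillen  (last char: 'n')
  sorted[13] = nnium$drumrollmille  (last char: 'e')
  sorted[14] = ollmillennium$drumr  (last char: 'r')
  sorted[15] = rollmillennium$drum  (last char: 'm')
  sorted[16] = rumrollmillennium$d  (last char: 'd')
  sorted[17] = um$drumrollmillenni  (last char: 'i')
  sorted[18] = umrollmillennium$dr  (last char: 'r')
Last column: m$lmnliolulunermdir
Original string S is at sorted index 1

Answer: m$lmnliolulunermdir
1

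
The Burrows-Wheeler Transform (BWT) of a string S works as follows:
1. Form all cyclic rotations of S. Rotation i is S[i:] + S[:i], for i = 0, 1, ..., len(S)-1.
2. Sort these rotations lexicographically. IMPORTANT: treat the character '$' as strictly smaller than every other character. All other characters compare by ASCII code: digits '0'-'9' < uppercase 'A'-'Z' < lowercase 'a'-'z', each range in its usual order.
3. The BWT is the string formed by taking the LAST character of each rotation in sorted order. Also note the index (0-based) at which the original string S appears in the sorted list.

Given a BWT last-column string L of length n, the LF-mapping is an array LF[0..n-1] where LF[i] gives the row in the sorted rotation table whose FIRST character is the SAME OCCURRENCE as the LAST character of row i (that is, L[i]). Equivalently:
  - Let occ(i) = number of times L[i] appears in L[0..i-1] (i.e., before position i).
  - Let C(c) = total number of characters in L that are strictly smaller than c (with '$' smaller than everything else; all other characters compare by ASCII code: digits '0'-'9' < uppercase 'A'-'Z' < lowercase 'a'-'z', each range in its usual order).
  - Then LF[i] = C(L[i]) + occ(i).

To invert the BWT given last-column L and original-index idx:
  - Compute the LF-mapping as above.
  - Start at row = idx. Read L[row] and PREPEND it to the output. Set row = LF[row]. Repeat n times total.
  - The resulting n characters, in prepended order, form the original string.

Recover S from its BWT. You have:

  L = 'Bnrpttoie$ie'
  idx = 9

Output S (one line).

Answer: repetitionB$

Derivation:
LF mapping: 1 6 9 8 10 11 7 4 2 0 5 3
Walk LF starting at row 9, prepending L[row]:
  step 1: row=9, L[9]='$', prepend. Next row=LF[9]=0
  step 2: row=0, L[0]='B', prepend. Next row=LF[0]=1
  step 3: row=1, L[1]='n', prepend. Next row=LF[1]=6
  step 4: row=6, L[6]='o', prepend. Next row=LF[6]=7
  step 5: row=7, L[7]='i', prepend. Next row=LF[7]=4
  step 6: row=4, L[4]='t', prepend. Next row=LF[4]=10
  step 7: row=10, L[10]='i', prepend. Next row=LF[10]=5
  step 8: row=5, L[5]='t', prepend. Next row=LF[5]=11
  step 9: row=11, L[11]='e', prepend. Next row=LF[11]=3
  step 10: row=3, L[3]='p', prepend. Next row=LF[3]=8
  step 11: row=8, L[8]='e', prepend. Next row=LF[8]=2
  step 12: row=2, L[2]='r', prepend. Next row=LF[2]=9
Reversed output: repetitionB$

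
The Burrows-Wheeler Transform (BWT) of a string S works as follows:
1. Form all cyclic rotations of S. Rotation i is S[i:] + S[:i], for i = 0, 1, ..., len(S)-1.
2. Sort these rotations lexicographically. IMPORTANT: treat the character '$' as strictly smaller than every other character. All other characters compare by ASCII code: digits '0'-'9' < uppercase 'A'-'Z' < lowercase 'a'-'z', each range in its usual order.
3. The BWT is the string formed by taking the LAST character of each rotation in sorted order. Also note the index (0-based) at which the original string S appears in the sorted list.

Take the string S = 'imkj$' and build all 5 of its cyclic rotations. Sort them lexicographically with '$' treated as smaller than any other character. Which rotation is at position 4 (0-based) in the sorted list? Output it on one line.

All 5 rotations (rotation i = S[i:]+S[:i]):
  rot[0] = imkj$
  rot[1] = mkj$i
  rot[2] = kj$im
  rot[3] = j$imk
  rot[4] = $imkj
Sorted (with $ < everything):
  sorted[0] = $imkj
  sorted[1] = imkj$
  sorted[2] = j$imk
  sorted[3] = kj$im
  sorted[4] = mkj$i
sorted[4] = mkj$i

Answer: mkj$i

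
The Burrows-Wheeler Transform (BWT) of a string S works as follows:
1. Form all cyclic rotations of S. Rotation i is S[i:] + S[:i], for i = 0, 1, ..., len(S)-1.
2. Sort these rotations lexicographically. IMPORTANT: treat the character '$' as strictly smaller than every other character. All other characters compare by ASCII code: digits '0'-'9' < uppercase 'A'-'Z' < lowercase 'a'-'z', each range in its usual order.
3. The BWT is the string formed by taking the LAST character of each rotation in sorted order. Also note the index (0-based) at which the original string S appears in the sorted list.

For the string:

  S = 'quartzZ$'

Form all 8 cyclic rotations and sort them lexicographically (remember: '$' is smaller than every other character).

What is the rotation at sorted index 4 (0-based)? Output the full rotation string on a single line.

Answer: rtzZ$qua

Derivation:
All 8 rotations (rotation i = S[i:]+S[:i]):
  rot[0] = quartzZ$
  rot[1] = uartzZ$q
  rot[2] = artzZ$qu
  rot[3] = rtzZ$qua
  rot[4] = tzZ$quar
  rot[5] = zZ$quart
  rot[6] = Z$quartz
  rot[7] = $quartzZ
Sorted (with $ < everything):
  sorted[0] = $quartzZ
  sorted[1] = Z$quartz
  sorted[2] = artzZ$qu
  sorted[3] = quartzZ$
  sorted[4] = rtzZ$qua
  sorted[5] = tzZ$quar
  sorted[6] = uartzZ$q
  sorted[7] = zZ$quart
sorted[4] = rtzZ$qua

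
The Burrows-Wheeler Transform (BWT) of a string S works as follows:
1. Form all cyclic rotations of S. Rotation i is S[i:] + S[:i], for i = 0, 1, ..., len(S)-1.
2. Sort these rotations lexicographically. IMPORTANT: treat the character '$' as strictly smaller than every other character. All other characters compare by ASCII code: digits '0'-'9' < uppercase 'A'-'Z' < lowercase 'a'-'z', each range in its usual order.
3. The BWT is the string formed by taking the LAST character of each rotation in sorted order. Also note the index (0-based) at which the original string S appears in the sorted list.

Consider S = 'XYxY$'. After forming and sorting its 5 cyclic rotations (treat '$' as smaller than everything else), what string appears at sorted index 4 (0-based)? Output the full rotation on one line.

Answer: xY$XY

Derivation:
All 5 rotations (rotation i = S[i:]+S[:i]):
  rot[0] = XYxY$
  rot[1] = YxY$X
  rot[2] = xY$XY
  rot[3] = Y$XYx
  rot[4] = $XYxY
Sorted (with $ < everything):
  sorted[0] = $XYxY
  sorted[1] = XYxY$
  sorted[2] = Y$XYx
  sorted[3] = YxY$X
  sorted[4] = xY$XY
sorted[4] = xY$XY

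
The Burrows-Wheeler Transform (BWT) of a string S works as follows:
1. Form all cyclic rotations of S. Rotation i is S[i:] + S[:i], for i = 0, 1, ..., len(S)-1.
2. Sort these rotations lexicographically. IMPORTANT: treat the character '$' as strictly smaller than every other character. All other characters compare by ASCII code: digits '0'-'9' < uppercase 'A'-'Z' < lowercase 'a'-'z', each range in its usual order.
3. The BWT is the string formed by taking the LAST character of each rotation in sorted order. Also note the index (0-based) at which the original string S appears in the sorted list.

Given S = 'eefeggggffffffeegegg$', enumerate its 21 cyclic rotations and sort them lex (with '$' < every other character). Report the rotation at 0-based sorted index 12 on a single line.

Answer: fffffeegegg$eefeggggf

Derivation:
All 21 rotations (rotation i = S[i:]+S[:i]):
  rot[0] = eefeggggffffffeegegg$
  rot[1] = efeggggffffffeegegg$e
  rot[2] = feggggffffffeegegg$ee
  rot[3] = eggggffffffeegegg$eef
  rot[4] = ggggffffffeegegg$eefe
  rot[5] = gggffffffeegegg$eefeg
  rot[6] = ggffffffeegegg$eefegg
  rot[7] = gffffffeegegg$eefeggg
  rot[8] = ffffffeegegg$eefegggg
  rot[9] = fffffeegegg$eefeggggf
  rot[10] = ffffeegegg$eefeggggff
  rot[11] = fffeegegg$eefeggggfff
  rot[12] = ffeegegg$eefeggggffff
  rot[13] = feegegg$eefeggggfffff
  rot[14] = eegegg$eefeggggffffff
  rot[15] = egegg$eefeggggffffffe
  rot[16] = gegg$eefeggggffffffee
  rot[17] = egg$eefeggggffffffeeg
  rot[18] = gg$eefeggggffffffeege
  rot[19] = g$eefeggggffffffeegeg
  rot[20] = $eefeggggffffffeegegg
Sorted (with $ < everything):
  sorted[0] = $eefeggggffffffeegegg
  sorted[1] = eefeggggffffffeegegg$
  sorted[2] = eegegg$eefeggggffffff
  sorted[3] = efeggggffffffeegegg$e
  sorted[4] = egegg$eefeggggffffffe
  sorted[5] = egg$eefeggggffffffeeg
  sorted[6] = eggggffffffeegegg$eef
  sorted[7] = feegegg$eefeggggfffff
  sorted[8] = feggggffffffeegegg$ee
  sorted[9] = ffeegegg$eefeggggffff
  sorted[10] = fffeegegg$eefeggggfff
  sorted[11] = ffffeegegg$eefeggggff
  sorted[12] = fffffeegegg$eefeggggf
  sorted[13] = ffffffeegegg$eefegggg
  sorted[14] = g$eefeggggffffffeegeg
  sorted[15] = gegg$eefeggggffffffee
  sorted[16] = gffffffeegegg$eefeggg
  sorted[17] = gg$eefeggggffffffeege
  sorted[18] = ggffffffeegegg$eefegg
  sorted[19] = gggffffffeegegg$eefeg
  sorted[20] = ggggffffffeegegg$eefe
sorted[12] = fffffeegegg$eefeggggf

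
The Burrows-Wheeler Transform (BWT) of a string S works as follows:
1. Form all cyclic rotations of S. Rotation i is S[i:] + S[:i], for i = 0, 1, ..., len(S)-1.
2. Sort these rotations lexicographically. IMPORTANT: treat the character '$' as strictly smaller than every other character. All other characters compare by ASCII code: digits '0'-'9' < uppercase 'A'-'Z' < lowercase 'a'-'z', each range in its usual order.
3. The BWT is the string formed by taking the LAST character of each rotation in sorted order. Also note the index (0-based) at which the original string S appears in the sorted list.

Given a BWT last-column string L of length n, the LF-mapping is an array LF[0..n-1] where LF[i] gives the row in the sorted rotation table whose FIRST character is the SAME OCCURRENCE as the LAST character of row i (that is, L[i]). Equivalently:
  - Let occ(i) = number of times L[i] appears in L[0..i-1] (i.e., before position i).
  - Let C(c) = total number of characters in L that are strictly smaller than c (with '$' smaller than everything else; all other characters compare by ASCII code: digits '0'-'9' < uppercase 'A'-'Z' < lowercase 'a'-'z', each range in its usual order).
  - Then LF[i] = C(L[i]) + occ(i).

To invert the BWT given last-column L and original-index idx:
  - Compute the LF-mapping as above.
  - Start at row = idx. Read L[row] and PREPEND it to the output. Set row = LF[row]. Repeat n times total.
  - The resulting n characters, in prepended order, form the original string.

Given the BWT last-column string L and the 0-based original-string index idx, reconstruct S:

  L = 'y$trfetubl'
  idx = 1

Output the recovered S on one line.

Answer: butterfly$

Derivation:
LF mapping: 9 0 6 5 3 2 7 8 1 4
Walk LF starting at row 1, prepending L[row]:
  step 1: row=1, L[1]='$', prepend. Next row=LF[1]=0
  step 2: row=0, L[0]='y', prepend. Next row=LF[0]=9
  step 3: row=9, L[9]='l', prepend. Next row=LF[9]=4
  step 4: row=4, L[4]='f', prepend. Next row=LF[4]=3
  step 5: row=3, L[3]='r', prepend. Next row=LF[3]=5
  step 6: row=5, L[5]='e', prepend. Next row=LF[5]=2
  step 7: row=2, L[2]='t', prepend. Next row=LF[2]=6
  step 8: row=6, L[6]='t', prepend. Next row=LF[6]=7
  step 9: row=7, L[7]='u', prepend. Next row=LF[7]=8
  step 10: row=8, L[8]='b', prepend. Next row=LF[8]=1
Reversed output: butterfly$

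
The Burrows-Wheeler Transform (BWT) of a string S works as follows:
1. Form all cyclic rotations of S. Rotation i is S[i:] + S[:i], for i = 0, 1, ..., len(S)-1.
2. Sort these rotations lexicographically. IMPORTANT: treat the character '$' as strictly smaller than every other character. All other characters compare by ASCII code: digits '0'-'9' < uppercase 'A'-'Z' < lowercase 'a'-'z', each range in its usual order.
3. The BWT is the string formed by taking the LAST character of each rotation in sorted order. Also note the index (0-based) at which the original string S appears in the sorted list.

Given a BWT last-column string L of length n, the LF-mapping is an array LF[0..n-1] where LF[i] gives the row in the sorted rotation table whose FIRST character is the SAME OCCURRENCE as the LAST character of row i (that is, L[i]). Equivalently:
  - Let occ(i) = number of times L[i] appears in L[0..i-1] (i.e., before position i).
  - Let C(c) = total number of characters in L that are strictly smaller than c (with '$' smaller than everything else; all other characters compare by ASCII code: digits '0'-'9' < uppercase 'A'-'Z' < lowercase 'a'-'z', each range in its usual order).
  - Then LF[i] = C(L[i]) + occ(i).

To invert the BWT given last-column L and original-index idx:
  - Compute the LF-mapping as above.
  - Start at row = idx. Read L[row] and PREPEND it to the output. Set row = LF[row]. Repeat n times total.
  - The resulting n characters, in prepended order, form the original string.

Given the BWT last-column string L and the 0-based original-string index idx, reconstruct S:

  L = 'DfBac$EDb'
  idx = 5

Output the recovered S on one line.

LF mapping: 2 8 1 5 7 0 4 3 6
Walk LF starting at row 5, prepending L[row]:
  step 1: row=5, L[5]='$', prepend. Next row=LF[5]=0
  step 2: row=0, L[0]='D', prepend. Next row=LF[0]=2
  step 3: row=2, L[2]='B', prepend. Next row=LF[2]=1
  step 4: row=1, L[1]='f', prepend. Next row=LF[1]=8
  step 5: row=8, L[8]='b', prepend. Next row=LF[8]=6
  step 6: row=6, L[6]='E', prepend. Next row=LF[6]=4
  step 7: row=4, L[4]='c', prepend. Next row=LF[4]=7
  step 8: row=7, L[7]='D', prepend. Next row=LF[7]=3
  step 9: row=3, L[3]='a', prepend. Next row=LF[3]=5
Reversed output: aDcEbfBD$

Answer: aDcEbfBD$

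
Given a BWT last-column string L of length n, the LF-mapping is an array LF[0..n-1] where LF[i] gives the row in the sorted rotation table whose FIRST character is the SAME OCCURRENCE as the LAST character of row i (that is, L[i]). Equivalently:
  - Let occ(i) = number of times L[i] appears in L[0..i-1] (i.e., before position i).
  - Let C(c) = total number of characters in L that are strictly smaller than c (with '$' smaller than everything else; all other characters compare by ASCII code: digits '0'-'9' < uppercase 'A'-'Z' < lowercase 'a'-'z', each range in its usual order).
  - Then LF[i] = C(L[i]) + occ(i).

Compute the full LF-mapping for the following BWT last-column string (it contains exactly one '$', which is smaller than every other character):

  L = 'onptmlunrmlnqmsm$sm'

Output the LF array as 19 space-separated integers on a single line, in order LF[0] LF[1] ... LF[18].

Char counts: '$':1, 'l':2, 'm':5, 'n':3, 'o':1, 'p':1, 'q':1, 'r':1, 's':2, 't':1, 'u':1
C (first-col start): C('$')=0, C('l')=1, C('m')=3, C('n')=8, C('o')=11, C('p')=12, C('q')=13, C('r')=14, C('s')=15, C('t')=17, C('u')=18
L[0]='o': occ=0, LF[0]=C('o')+0=11+0=11
L[1]='n': occ=0, LF[1]=C('n')+0=8+0=8
L[2]='p': occ=0, LF[2]=C('p')+0=12+0=12
L[3]='t': occ=0, LF[3]=C('t')+0=17+0=17
L[4]='m': occ=0, LF[4]=C('m')+0=3+0=3
L[5]='l': occ=0, LF[5]=C('l')+0=1+0=1
L[6]='u': occ=0, LF[6]=C('u')+0=18+0=18
L[7]='n': occ=1, LF[7]=C('n')+1=8+1=9
L[8]='r': occ=0, LF[8]=C('r')+0=14+0=14
L[9]='m': occ=1, LF[9]=C('m')+1=3+1=4
L[10]='l': occ=1, LF[10]=C('l')+1=1+1=2
L[11]='n': occ=2, LF[11]=C('n')+2=8+2=10
L[12]='q': occ=0, LF[12]=C('q')+0=13+0=13
L[13]='m': occ=2, LF[13]=C('m')+2=3+2=5
L[14]='s': occ=0, LF[14]=C('s')+0=15+0=15
L[15]='m': occ=3, LF[15]=C('m')+3=3+3=6
L[16]='$': occ=0, LF[16]=C('$')+0=0+0=0
L[17]='s': occ=1, LF[17]=C('s')+1=15+1=16
L[18]='m': occ=4, LF[18]=C('m')+4=3+4=7

Answer: 11 8 12 17 3 1 18 9 14 4 2 10 13 5 15 6 0 16 7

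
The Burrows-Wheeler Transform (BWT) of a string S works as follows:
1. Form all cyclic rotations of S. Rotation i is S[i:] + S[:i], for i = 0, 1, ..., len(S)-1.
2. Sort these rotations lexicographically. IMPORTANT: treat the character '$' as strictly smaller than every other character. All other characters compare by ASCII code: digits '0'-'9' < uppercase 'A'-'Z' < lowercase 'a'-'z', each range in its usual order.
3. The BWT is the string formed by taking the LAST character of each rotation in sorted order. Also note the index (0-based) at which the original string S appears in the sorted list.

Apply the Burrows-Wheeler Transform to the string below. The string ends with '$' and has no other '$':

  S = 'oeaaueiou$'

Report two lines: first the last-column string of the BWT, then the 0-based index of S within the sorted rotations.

Answer: ueaoue$ioa
6

Derivation:
All 10 rotations (rotation i = S[i:]+S[:i]):
  rot[0] = oeaaueiou$
  rot[1] = eaaueiou$o
  rot[2] = aaueiou$oe
  rot[3] = aueiou$oea
  rot[4] = ueiou$oeaa
  rot[5] = eiou$oeaau
  rot[6] = iou$oeaaue
  rot[7] = ou$oeaauei
  rot[8] = u$oeaaueio
  rot[9] = $oeaaueiou
Sorted (with $ < everything):
  sorted[0] = $oeaaueiou  (last char: 'u')
  sorted[1] = aaueiou$oe  (last char: 'e')
  sorted[2] = aueiou$oea  (last char: 'a')
  sorted[3] = eaaueiou$o  (last char: 'o')
  sorted[4] = eiou$oeaau  (last char: 'u')
  sorted[5] = iou$oeaaue  (last char: 'e')
  sorted[6] = oeaaueiou$  (last char: '$')
  sorted[7] = ou$oeaauei  (last char: 'i')
  sorted[8] = u$oeaaueio  (last char: 'o')
  sorted[9] = ueiou$oeaa  (last char: 'a')
Last column: ueaoue$ioa
Original string S is at sorted index 6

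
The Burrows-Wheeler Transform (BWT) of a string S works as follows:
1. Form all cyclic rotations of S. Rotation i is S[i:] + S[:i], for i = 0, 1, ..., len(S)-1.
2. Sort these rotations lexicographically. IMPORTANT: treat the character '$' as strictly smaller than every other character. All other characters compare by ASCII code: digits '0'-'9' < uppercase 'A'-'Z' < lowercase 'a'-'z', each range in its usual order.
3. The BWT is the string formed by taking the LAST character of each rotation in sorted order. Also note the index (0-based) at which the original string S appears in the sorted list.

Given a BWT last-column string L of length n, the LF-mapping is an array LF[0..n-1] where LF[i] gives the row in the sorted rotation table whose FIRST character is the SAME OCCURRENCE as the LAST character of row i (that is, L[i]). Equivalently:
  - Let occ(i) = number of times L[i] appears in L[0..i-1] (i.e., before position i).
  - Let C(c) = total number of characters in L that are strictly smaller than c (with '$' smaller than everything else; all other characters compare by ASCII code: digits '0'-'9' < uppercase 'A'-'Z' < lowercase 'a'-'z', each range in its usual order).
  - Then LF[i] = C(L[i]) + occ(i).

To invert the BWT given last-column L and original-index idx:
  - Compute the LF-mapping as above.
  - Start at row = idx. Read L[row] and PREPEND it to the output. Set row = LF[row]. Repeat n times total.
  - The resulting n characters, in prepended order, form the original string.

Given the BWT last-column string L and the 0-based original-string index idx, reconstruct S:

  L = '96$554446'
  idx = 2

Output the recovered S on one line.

LF mapping: 8 6 0 4 5 1 2 3 7
Walk LF starting at row 2, prepending L[row]:
  step 1: row=2, L[2]='$', prepend. Next row=LF[2]=0
  step 2: row=0, L[0]='9', prepend. Next row=LF[0]=8
  step 3: row=8, L[8]='6', prepend. Next row=LF[8]=7
  step 4: row=7, L[7]='4', prepend. Next row=LF[7]=3
  step 5: row=3, L[3]='5', prepend. Next row=LF[3]=4
  step 6: row=4, L[4]='5', prepend. Next row=LF[4]=5
  step 7: row=5, L[5]='4', prepend. Next row=LF[5]=1
  step 8: row=1, L[1]='6', prepend. Next row=LF[1]=6
  step 9: row=6, L[6]='4', prepend. Next row=LF[6]=2
Reversed output: 46455469$

Answer: 46455469$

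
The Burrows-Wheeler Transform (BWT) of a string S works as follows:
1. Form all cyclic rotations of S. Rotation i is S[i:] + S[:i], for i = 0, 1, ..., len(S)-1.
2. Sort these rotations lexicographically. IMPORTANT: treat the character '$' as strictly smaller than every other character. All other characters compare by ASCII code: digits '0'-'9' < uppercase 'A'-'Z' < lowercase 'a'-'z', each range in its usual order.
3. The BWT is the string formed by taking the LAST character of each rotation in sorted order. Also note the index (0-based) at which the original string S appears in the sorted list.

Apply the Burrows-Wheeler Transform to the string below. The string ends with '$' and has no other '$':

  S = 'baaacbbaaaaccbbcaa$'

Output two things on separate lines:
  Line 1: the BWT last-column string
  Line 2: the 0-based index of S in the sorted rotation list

Answer: aacbbaaaaab$ccbbaca
11

Derivation:
All 19 rotations (rotation i = S[i:]+S[:i]):
  rot[0] = baaacbbaaaaccbbcaa$
  rot[1] = aaacbbaaaaccbbcaa$b
  rot[2] = aacbbaaaaccbbcaa$ba
  rot[3] = acbbaaaaccbbcaa$baa
  rot[4] = cbbaaaaccbbcaa$baaa
  rot[5] = bbaaaaccbbcaa$baaac
  rot[6] = baaaaccbbcaa$baaacb
  rot[7] = aaaaccbbcaa$baaacbb
  rot[8] = aaaccbbcaa$baaacbba
  rot[9] = aaccbbcaa$baaacbbaa
  rot[10] = accbbcaa$baaacbbaaa
  rot[11] = ccbbcaa$baaacbbaaaa
  rot[12] = cbbcaa$baaacbbaaaac
  rot[13] = bbcaa$baaacbbaaaacc
  rot[14] = bcaa$baaacbbaaaaccb
  rot[15] = caa$baaacbbaaaaccbb
  rot[16] = aa$baaacbbaaaaccbbc
  rot[17] = a$baaacbbaaaaccbbca
  rot[18] = $baaacbbaaaaccbbcaa
Sorted (with $ < everything):
  sorted[0] = $baaacbbaaaaccbbcaa  (last char: 'a')
  sorted[1] = a$baaacbbaaaaccbbca  (last char: 'a')
  sorted[2] = aa$baaacbbaaaaccbbc  (last char: 'c')
  sorted[3] = aaaaccbbcaa$baaacbb  (last char: 'b')
  sorted[4] = aaacbbaaaaccbbcaa$b  (last char: 'b')
  sorted[5] = aaaccbbcaa$baaacbba  (last char: 'a')
  sorted[6] = aacbbaaaaccbbcaa$ba  (last char: 'a')
  sorted[7] = aaccbbcaa$baaacbbaa  (last char: 'a')
  sorted[8] = acbbaaaaccbbcaa$baa  (last char: 'a')
  sorted[9] = accbbcaa$baaacbbaaa  (last char: 'a')
  sorted[10] = baaaaccbbcaa$baaacb  (last char: 'b')
  sorted[11] = baaacbbaaaaccbbcaa$  (last char: '$')
  sorted[12] = bbaaaaccbbcaa$baaac  (last char: 'c')
  sorted[13] = bbcaa$baaacbbaaaacc  (last char: 'c')
  sorted[14] = bcaa$baaacbbaaaaccb  (last char: 'b')
  sorted[15] = caa$baaacbbaaaaccbb  (last char: 'b')
  sorted[16] = cbbaaaaccbbcaa$baaa  (last char: 'a')
  sorted[17] = cbbcaa$baaacbbaaaac  (last char: 'c')
  sorted[18] = ccbbcaa$baaacbbaaaa  (last char: 'a')
Last column: aacbbaaaaab$ccbbaca
Original string S is at sorted index 11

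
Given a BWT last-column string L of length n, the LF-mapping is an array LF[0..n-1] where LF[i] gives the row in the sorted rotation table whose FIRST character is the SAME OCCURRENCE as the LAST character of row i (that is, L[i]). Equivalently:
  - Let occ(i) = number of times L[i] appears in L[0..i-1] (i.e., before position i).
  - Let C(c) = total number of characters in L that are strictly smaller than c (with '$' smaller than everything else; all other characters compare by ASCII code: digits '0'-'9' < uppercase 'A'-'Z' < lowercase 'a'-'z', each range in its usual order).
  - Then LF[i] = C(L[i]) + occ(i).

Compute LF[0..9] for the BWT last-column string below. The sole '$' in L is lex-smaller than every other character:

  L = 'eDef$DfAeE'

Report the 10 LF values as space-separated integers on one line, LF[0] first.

Char counts: '$':1, 'A':1, 'D':2, 'E':1, 'e':3, 'f':2
C (first-col start): C('$')=0, C('A')=1, C('D')=2, C('E')=4, C('e')=5, C('f')=8
L[0]='e': occ=0, LF[0]=C('e')+0=5+0=5
L[1]='D': occ=0, LF[1]=C('D')+0=2+0=2
L[2]='e': occ=1, LF[2]=C('e')+1=5+1=6
L[3]='f': occ=0, LF[3]=C('f')+0=8+0=8
L[4]='$': occ=0, LF[4]=C('$')+0=0+0=0
L[5]='D': occ=1, LF[5]=C('D')+1=2+1=3
L[6]='f': occ=1, LF[6]=C('f')+1=8+1=9
L[7]='A': occ=0, LF[7]=C('A')+0=1+0=1
L[8]='e': occ=2, LF[8]=C('e')+2=5+2=7
L[9]='E': occ=0, LF[9]=C('E')+0=4+0=4

Answer: 5 2 6 8 0 3 9 1 7 4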